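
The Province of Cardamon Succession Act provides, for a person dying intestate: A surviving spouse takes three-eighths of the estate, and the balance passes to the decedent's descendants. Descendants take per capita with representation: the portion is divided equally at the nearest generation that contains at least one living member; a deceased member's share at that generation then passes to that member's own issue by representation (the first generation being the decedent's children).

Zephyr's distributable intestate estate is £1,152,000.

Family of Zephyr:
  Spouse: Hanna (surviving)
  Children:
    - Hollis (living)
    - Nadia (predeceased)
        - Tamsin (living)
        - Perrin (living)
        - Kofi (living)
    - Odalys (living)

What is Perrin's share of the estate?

Hanna takes three-eighths of £1,152,000 = £432,000. The remaining £720,000 passes to the descendants.
The descendants' portion (£720,000) is divided into 3 shares of £240,000: Hollis and Odalys each take £240,000; Nadia's £240,000 share passes to Nadia's issue.
Nadia's share (£240,000) is divided into 3 shares of £80,000: Tamsin, Perrin, and Kofi each take £80,000.

Perrin receives £80,000.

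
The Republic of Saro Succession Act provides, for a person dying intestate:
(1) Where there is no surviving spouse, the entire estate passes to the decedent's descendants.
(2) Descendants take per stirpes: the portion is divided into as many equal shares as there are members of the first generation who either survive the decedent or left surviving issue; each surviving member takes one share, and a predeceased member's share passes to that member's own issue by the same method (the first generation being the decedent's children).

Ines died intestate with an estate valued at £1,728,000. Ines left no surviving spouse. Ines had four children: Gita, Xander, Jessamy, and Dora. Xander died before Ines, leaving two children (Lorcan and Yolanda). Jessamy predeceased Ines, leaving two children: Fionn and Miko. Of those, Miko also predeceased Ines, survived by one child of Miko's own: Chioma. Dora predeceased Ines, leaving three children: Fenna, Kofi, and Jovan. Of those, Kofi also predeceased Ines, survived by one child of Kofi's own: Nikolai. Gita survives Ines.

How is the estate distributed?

Gita: £432,000; Lorcan: £216,000; Yolanda: £216,000; Fionn: £216,000; Chioma: £216,000; Fenna: £144,000; Nikolai: £144,000; Jovan: £144,000

The entire £1,728,000 passes to the descendants.
That amount (£1,728,000) is divided into 4 shares of £432,000: Gita takes £432,000; Xander's £432,000 share passes to Xander's issue; Jessamy's £432,000 share passes to Jessamy's issue; Dora's £432,000 share passes to Dora's issue.
Xander's share (£432,000) is divided into 2 shares of £216,000: Lorcan and Yolanda each take £216,000.
Jessamy's share (£432,000) is divided into 2 shares of £216,000: Fionn takes £216,000; Miko's £216,000 share passes to Miko's issue.
Miko's share (£216,000) passes entirely to Chioma.
Dora's share (£432,000) is divided into 3 shares of £144,000: Fenna and Jovan each take £144,000; Kofi's £144,000 share passes to Kofi's issue.
Kofi's share (£144,000) passes entirely to Nikolai.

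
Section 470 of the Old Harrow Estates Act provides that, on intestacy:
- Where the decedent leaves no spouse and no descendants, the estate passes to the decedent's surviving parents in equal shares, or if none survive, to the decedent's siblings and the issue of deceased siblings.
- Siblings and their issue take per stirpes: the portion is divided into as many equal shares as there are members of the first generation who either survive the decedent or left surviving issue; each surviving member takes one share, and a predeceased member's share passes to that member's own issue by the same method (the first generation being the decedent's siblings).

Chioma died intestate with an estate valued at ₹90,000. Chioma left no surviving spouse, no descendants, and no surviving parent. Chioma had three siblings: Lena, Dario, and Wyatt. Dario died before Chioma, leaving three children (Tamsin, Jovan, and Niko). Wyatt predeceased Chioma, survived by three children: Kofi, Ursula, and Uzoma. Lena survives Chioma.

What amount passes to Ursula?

Ursula receives ₹10,000.

The entire ₹90,000 passes to the siblings and their issue.
That amount (₹90,000) is divided into 3 shares of ₹30,000: Lena takes ₹30,000; Dario's ₹30,000 share passes to Dario's issue; Wyatt's ₹30,000 share passes to Wyatt's issue.
Dario's share (₹30,000) is divided into 3 shares of ₹10,000: Tamsin, Jovan, and Niko each take ₹10,000.
Wyatt's share (₹30,000) is divided into 3 shares of ₹10,000: Kofi, Ursula, and Uzoma each take ₹10,000.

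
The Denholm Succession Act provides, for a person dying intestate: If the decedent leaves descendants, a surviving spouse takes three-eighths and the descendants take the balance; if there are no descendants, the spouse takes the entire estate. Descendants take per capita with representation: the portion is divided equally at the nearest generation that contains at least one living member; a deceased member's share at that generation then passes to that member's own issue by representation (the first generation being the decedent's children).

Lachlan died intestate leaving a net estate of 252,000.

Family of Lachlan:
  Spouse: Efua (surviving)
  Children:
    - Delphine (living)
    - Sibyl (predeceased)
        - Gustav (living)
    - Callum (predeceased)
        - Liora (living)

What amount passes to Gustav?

Gustav receives 52,500.

Efua takes three-eighths of 252,000 = 94,500. The remaining 157,500 passes to the descendants.
The descendants' portion (157,500) is divided into 3 shares of 52,500: Delphine takes 52,500; Sibyl's 52,500 share passes to Sibyl's issue; Callum's 52,500 share passes to Callum's issue.
Sibyl's share (52,500) passes entirely to Gustav.
Callum's share (52,500) passes entirely to Liora.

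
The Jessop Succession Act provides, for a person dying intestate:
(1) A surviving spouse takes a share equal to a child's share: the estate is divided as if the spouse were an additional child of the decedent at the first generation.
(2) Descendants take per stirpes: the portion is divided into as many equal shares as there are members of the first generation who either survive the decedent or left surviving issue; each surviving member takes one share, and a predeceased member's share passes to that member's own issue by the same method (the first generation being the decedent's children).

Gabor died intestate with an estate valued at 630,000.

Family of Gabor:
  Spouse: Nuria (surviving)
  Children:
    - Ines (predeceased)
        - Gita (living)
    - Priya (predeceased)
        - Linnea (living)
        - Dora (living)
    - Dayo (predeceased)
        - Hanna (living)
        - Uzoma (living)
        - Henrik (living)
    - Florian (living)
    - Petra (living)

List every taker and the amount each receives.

Nuria: 105,000; Gita: 105,000; Linnea: 52,500; Dora: 52,500; Hanna: 35,000; Uzoma: 35,000; Henrik: 35,000; Florian: 105,000; Petra: 105,000

The spouse counts as an additional share at the children's level, so there are 6 primary shares of 105,000. Nuria takes one such share (105,000).
The children's combined portion (525,000) is divided into 5 shares of 105,000: Florian and Petra each take 105,000; Ines's 105,000 share passes to Ines's issue; Priya's 105,000 share passes to Priya's issue; Dayo's 105,000 share passes to Dayo's issue.
Ines's share (105,000) passes entirely to Gita.
Priya's share (105,000) is divided into 2 shares of 52,500: Linnea and Dora each take 52,500.
Dayo's share (105,000) is divided into 3 shares of 35,000: Hanna, Uzoma, and Henrik each take 35,000.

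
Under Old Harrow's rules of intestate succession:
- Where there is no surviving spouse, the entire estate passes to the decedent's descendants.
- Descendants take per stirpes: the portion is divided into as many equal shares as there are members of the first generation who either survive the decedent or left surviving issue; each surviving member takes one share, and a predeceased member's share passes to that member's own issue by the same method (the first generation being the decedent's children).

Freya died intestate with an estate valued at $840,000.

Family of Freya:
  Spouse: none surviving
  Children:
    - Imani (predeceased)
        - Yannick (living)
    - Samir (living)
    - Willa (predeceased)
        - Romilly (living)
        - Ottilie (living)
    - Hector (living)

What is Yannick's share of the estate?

The entire $840,000 passes to the descendants.
That amount ($840,000) is divided into 4 shares of $210,000: Samir and Hector each take $210,000; Imani's $210,000 share passes to Imani's issue; Willa's $210,000 share passes to Willa's issue.
Imani's share ($210,000) passes entirely to Yannick.
Willa's share ($210,000) is divided into 2 shares of $105,000: Romilly and Ottilie each take $105,000.

Yannick receives $210,000.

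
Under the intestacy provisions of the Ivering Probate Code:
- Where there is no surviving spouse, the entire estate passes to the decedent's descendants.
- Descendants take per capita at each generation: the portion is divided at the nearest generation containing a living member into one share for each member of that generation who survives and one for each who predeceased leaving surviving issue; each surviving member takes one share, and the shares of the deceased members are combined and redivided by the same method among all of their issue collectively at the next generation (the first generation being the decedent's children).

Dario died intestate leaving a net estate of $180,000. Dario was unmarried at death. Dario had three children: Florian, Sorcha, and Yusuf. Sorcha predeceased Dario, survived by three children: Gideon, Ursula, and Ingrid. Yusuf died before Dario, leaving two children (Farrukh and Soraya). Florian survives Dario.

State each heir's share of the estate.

The entire $180,000 passes to the descendants.
That amount ($180,000) is divided at the children's generation into 3 shares of $60,000. Florian takes $60,000. The 2 shares of the deceased (Sorcha and Yusuf) are combined into a pool of $120,000.
That pool ($120,000) is divided at the grandchildren's generation equally among Gideon, Ursula, Ingrid, Farrukh, and Soraya: $24,000 each.

Florian: $60,000; Gideon: $24,000; Ursula: $24,000; Ingrid: $24,000; Farrukh: $24,000; Soraya: $24,000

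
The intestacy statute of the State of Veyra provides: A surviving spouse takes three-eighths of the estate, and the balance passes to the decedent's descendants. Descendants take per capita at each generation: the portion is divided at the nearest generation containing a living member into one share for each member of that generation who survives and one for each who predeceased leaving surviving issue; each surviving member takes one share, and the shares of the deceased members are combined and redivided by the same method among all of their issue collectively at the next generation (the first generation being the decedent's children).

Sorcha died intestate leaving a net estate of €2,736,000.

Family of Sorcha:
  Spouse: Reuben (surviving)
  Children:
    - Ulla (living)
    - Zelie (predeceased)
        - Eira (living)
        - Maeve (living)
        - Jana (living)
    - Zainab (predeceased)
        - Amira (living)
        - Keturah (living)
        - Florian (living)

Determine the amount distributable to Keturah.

Keturah receives €190,000.

Reuben takes three-eighths of €2,736,000 = €1,026,000. The remaining €1,710,000 passes to the descendants.
The descendants' portion (€1,710,000) is divided at the children's generation into 3 shares of €570,000. Ulla takes €570,000. The 2 shares of the deceased (Zelie and Zainab) are combined into a pool of €1,140,000.
That pool (€1,140,000) is divided at the grandchildren's generation equally among Eira, Maeve, Jana, Amira, Keturah, and Florian: €190,000 each.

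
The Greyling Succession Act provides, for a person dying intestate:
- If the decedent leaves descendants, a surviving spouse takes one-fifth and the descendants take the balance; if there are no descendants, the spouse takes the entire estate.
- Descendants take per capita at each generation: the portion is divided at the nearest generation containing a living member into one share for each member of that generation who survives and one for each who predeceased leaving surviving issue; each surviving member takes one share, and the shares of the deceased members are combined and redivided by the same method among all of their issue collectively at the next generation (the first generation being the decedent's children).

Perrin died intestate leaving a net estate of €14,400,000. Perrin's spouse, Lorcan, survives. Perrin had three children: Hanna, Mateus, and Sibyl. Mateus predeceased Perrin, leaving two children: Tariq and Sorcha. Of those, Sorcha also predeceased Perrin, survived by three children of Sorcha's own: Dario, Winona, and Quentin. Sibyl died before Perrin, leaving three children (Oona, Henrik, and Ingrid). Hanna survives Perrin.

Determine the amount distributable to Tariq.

Lorcan takes one-fifth of €14,400,000 = €2,880,000. The remaining €11,520,000 passes to the descendants.
The descendants' portion (€11,520,000) is divided at the children's generation into 3 shares of €3,840,000. Hanna takes €3,840,000. The 2 shares of the deceased (Mateus and Sibyl) are combined into a pool of €7,680,000.
That pool (€7,680,000) is divided at the grandchildren's generation into 5 shares of €1,536,000. Tariq, Oona, Henrik, and Ingrid each take €1,536,000. The remaining share for the deceased Sorcha (€1,536,000) is carried to the next generation.
That pool (€1,536,000) is divided at the great-grandchildren's generation equally among Dario, Winona, and Quentin: €512,000 each.

Tariq receives €1,536,000.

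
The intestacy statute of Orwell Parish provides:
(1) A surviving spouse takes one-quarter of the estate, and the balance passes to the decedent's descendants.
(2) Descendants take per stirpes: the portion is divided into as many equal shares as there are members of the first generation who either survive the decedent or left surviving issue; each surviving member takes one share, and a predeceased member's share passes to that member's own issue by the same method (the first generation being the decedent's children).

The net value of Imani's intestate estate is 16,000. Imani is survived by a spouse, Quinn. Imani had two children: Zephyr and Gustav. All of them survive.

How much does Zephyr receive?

Quinn takes one-quarter of 16,000 = 4,000. The remaining 12,000 passes to the descendants.
The descendants' portion (12,000) is divided into 2 shares of 6,000: Zephyr and Gustav each take 6,000.

Zephyr receives 6,000.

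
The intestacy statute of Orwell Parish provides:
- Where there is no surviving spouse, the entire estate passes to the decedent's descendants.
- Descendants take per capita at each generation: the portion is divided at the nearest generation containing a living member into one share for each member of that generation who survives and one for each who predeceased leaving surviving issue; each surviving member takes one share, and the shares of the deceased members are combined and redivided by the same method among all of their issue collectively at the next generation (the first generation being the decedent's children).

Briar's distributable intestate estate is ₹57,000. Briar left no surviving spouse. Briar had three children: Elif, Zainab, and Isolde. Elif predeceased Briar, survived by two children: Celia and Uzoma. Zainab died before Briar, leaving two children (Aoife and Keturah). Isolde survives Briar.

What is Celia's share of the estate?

The entire ₹57,000 passes to the descendants.
That amount (₹57,000) is divided at the children's generation into 3 shares of ₹19,000. Isolde takes ₹19,000. The 2 shares of the deceased (Elif and Zainab) are combined into a pool of ₹38,000.
That pool (₹38,000) is divided at the grandchildren's generation equally among Celia, Uzoma, Aoife, and Keturah: ₹9,500 each.

Celia receives ₹9,500.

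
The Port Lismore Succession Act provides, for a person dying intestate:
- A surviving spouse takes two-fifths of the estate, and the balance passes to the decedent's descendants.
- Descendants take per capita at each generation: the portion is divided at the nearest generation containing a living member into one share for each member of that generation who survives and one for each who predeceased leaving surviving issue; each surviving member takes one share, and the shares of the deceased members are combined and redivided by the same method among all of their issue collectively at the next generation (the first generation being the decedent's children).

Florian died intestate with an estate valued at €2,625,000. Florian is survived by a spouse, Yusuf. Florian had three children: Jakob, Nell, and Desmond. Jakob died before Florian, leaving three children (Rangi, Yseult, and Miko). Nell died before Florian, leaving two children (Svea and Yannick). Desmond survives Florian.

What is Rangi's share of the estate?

Rangi receives €210,000.

Yusuf takes two-fifths of €2,625,000 = €1,050,000. The remaining €1,575,000 passes to the descendants.
The descendants' portion (€1,575,000) is divided at the children's generation into 3 shares of €525,000. Desmond takes €525,000. The 2 shares of the deceased (Jakob and Nell) are combined into a pool of €1,050,000.
That pool (€1,050,000) is divided at the grandchildren's generation equally among Rangi, Yseult, Miko, Svea, and Yannick: €210,000 each.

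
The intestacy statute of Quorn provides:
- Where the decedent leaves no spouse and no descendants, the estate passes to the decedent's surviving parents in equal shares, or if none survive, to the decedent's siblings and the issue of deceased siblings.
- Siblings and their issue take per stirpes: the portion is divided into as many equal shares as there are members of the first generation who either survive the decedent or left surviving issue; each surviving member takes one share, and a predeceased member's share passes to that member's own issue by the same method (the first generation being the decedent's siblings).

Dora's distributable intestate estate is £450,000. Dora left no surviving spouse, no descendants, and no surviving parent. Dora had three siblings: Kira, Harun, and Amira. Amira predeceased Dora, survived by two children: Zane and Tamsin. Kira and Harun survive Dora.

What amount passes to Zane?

Zane receives £75,000.

The entire £450,000 passes to the siblings and their issue.
That amount (£450,000) is divided into 3 shares of £150,000: Kira and Harun each take £150,000; Amira's £150,000 share passes to Amira's issue.
Amira's share (£150,000) is divided into 2 shares of £75,000: Zane and Tamsin each take £75,000.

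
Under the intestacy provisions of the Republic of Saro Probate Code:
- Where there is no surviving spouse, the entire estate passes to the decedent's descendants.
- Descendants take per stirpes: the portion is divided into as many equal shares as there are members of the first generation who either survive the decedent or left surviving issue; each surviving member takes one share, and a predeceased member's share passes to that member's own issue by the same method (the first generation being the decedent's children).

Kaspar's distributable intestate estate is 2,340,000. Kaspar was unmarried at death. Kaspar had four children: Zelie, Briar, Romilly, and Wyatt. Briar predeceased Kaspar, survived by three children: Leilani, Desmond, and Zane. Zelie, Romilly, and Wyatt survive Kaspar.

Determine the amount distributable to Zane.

Zane receives 195,000.

The entire 2,340,000 passes to the descendants.
That amount (2,340,000) is divided into 4 shares of 585,000: Zelie, Romilly, and Wyatt each take 585,000; Briar's 585,000 share passes to Briar's issue.
Briar's share (585,000) is divided into 3 shares of 195,000: Leilani, Desmond, and Zane each take 195,000.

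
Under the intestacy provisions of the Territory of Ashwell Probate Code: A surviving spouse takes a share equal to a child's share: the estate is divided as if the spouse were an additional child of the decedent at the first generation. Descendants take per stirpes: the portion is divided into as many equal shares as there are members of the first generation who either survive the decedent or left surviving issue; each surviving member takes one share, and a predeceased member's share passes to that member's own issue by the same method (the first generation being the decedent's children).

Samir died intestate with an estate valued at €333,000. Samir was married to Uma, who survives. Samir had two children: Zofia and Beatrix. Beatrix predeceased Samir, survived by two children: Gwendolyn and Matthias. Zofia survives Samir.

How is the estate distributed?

Uma: €111,000; Zofia: €111,000; Gwendolyn: €55,500; Matthias: €55,500

The spouse counts as an additional share at the children's level, so there are 3 primary shares of €111,000. Uma takes one such share (€111,000).
The children's combined portion (€222,000) is divided into 2 shares of €111,000: Zofia takes €111,000; Beatrix's €111,000 share passes to Beatrix's issue.
Beatrix's share (€111,000) is divided into 2 shares of €55,500: Gwendolyn and Matthias each take €55,500.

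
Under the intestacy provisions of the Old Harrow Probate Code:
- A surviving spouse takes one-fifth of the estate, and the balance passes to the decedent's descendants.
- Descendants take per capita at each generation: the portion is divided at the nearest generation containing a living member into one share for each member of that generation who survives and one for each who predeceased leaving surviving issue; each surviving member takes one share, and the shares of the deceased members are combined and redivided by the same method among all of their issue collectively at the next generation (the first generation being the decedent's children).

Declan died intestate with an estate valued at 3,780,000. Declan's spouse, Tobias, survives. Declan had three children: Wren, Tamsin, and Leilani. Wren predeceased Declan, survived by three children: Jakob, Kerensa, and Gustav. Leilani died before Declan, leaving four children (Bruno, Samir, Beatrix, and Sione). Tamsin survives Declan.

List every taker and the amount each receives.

Tobias takes one-fifth of 3,780,000 = 756,000. The remaining 3,024,000 passes to the descendants.
The descendants' portion (3,024,000) is divided at the children's generation into 3 shares of 1,008,000. Tamsin takes 1,008,000. The 2 shares of the deceased (Wren and Leilani) are combined into a pool of 2,016,000.
That pool (2,016,000) is divided at the grandchildren's generation equally among Jakob, Kerensa, Gustav, Bruno, Samir, Beatrix, and Sione: 288,000 each.

Tobias: 756,000; Jakob: 288,000; Kerensa: 288,000; Gustav: 288,000; Tamsin: 1,008,000; Bruno: 288,000; Samir: 288,000; Beatrix: 288,000; Sione: 288,000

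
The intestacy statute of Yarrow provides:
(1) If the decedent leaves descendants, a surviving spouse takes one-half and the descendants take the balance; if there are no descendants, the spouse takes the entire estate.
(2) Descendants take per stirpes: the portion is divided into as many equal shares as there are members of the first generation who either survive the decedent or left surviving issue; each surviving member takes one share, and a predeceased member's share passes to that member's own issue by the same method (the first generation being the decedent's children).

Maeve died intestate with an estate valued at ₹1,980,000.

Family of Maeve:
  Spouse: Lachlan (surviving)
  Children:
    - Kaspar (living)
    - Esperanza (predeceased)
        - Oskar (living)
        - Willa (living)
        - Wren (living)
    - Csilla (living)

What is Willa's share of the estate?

Willa receives ₹110,000.

Lachlan takes one-half of ₹1,980,000 = ₹990,000. The remaining ₹990,000 passes to the descendants.
The descendants' portion (₹990,000) is divided into 3 shares of ₹330,000: Kaspar and Csilla each take ₹330,000; Esperanza's ₹330,000 share passes to Esperanza's issue.
Esperanza's share (₹330,000) is divided into 3 shares of ₹110,000: Oskar, Willa, and Wren each take ₹110,000.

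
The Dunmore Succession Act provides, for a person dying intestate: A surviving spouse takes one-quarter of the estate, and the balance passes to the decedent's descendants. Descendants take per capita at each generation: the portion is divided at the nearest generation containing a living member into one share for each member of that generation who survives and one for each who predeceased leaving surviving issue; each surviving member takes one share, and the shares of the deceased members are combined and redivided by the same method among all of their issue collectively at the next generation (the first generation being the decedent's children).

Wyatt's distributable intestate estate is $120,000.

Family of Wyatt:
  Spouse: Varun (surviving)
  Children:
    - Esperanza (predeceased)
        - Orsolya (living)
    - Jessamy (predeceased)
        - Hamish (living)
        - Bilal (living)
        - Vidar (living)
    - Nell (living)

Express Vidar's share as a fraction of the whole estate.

Vidar receives 1/8 of the estate.

Varun takes one-quarter of $120,000 = $30,000. The remaining $90,000 passes to the descendants.
The descendants' portion ($90,000) is divided at the children's generation into 3 shares of $30,000. Nell takes $30,000. The 2 shares of the deceased (Esperanza and Jessamy) are combined into a pool of $60,000.
That pool ($60,000) is divided at the grandchildren's generation equally among Orsolya, Hamish, Bilal, and Vidar: $15,000 each.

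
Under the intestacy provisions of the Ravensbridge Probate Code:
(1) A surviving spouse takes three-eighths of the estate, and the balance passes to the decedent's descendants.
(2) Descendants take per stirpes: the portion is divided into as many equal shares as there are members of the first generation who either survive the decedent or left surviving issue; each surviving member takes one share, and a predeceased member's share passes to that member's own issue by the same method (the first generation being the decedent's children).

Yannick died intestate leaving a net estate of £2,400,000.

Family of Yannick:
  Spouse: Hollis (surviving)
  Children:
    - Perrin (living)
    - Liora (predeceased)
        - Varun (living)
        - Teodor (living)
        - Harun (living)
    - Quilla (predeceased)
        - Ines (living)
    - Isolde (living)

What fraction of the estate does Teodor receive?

Hollis takes three-eighths of £2,400,000 = £900,000. The remaining £1,500,000 passes to the descendants.
The descendants' portion (£1,500,000) is divided into 4 shares of £375,000: Perrin and Isolde each take £375,000; Liora's £375,000 share passes to Liora's issue; Quilla's £375,000 share passes to Quilla's issue.
Liora's share (£375,000) is divided into 3 shares of £125,000: Varun, Teodor, and Harun each take £125,000.
Quilla's share (£375,000) passes entirely to Ines.

Teodor receives 5/96 of the estate.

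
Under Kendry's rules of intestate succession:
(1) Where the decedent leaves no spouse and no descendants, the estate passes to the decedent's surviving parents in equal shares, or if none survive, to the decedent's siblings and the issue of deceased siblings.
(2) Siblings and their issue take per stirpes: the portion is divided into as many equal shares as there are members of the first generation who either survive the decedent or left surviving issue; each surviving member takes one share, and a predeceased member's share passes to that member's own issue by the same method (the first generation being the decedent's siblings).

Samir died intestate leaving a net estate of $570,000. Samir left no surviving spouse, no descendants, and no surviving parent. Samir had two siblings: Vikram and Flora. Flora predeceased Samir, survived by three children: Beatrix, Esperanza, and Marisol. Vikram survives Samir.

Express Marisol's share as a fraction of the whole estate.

The entire $570,000 passes to the siblings and their issue.
That amount ($570,000) is divided into 2 shares of $285,000: Vikram takes $285,000; Flora's $285,000 share passes to Flora's issue.
Flora's share ($285,000) is divided into 3 shares of $95,000: Beatrix, Esperanza, and Marisol each take $95,000.

Marisol receives 1/6 of the estate.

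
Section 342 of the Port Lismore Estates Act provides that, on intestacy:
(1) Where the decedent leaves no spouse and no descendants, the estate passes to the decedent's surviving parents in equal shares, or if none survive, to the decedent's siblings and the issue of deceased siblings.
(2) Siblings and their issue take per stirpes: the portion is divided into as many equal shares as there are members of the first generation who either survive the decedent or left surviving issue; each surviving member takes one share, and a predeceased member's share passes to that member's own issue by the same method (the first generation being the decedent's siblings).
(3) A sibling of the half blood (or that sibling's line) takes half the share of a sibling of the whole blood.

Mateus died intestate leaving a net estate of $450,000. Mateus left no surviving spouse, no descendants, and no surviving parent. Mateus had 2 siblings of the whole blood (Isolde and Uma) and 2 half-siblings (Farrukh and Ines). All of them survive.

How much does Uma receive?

Uma receives $150,000.

The entire $450,000 passes to the siblings and their issue.
Counting each half-blood sibling's line as half a unit, there are 3 units in $450,000, so one unit is $150,000. Whole-blood lines (Isolde and Uma) take $150,000 each; half-blood lines (Farrukh and Ines) take $75,000 each.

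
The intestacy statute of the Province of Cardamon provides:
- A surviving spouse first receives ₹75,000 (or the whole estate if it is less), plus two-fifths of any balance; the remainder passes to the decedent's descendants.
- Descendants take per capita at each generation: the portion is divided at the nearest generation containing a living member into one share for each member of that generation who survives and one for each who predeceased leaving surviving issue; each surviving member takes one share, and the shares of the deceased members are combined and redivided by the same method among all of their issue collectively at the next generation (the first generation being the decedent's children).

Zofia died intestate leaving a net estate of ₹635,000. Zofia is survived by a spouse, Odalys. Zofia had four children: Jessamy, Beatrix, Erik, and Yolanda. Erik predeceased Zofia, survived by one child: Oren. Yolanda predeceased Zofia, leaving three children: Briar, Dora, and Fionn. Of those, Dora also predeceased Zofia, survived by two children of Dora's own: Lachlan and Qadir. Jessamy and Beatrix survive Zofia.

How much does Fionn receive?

Fionn receives ₹42,000.

Odalys first takes ₹75,000, leaving a balance of ₹560,000. Odalys then takes two-fifths of the balance (₹224,000), for a total of ₹299,000. The remaining ₹336,000 passes to the descendants.
The descendants' portion (₹336,000) is divided at the children's generation into 4 shares of ₹84,000. Jessamy and Beatrix each take ₹84,000. The 2 shares of the deceased (Erik and Yolanda) are combined into a pool of ₹168,000.
That pool (₹168,000) is divided at the grandchildren's generation into 4 shares of ₹42,000. Oren, Briar, and Fionn each take ₹42,000. The remaining share for the deceased Dora (₹42,000) is carried to the next generation.
That pool (₹42,000) is divided at the great-grandchildren's generation equally among Lachlan and Qadir: ₹21,000 each.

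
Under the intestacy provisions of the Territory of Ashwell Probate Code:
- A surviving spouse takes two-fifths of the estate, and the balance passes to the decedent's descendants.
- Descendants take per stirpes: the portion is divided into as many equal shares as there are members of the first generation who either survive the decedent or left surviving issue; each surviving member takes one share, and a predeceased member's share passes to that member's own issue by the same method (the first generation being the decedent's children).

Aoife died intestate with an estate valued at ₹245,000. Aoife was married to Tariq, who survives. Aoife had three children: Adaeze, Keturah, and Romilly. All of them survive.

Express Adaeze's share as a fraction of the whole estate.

Adaeze receives 1/5 of the estate.

Tariq takes two-fifths of ₹245,000 = ₹98,000. The remaining ₹147,000 passes to the descendants.
The descendants' portion (₹147,000) is divided into 3 shares of ₹49,000: Adaeze, Keturah, and Romilly each take ₹49,000.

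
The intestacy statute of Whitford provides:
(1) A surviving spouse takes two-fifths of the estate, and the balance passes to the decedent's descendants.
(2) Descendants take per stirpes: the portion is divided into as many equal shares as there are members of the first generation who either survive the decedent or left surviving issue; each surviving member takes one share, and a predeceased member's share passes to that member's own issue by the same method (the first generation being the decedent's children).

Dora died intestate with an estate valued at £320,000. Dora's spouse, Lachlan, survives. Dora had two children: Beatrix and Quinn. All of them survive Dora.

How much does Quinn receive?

Lachlan takes two-fifths of £320,000 = £128,000. The remaining £192,000 passes to the descendants.
The descendants' portion (£192,000) is divided into 2 shares of £96,000: Beatrix and Quinn each take £96,000.

Quinn receives £96,000.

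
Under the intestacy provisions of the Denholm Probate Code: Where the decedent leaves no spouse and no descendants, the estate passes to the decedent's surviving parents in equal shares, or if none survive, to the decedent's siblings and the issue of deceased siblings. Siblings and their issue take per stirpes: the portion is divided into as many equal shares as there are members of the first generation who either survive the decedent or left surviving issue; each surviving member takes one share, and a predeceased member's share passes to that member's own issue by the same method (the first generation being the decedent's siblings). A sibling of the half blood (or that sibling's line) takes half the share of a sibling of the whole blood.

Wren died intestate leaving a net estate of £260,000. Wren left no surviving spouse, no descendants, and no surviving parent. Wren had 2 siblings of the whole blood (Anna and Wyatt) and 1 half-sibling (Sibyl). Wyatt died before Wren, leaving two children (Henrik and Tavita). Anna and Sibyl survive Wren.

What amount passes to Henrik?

The entire £260,000 passes to the siblings and their issue.
Counting each half-blood sibling's line as half a unit, there are 5/2 units in £260,000, so one unit is £104,000. Whole-blood lines (Anna and Wyatt) take £104,000 each; half-blood lines (Sibyl) take £52,000 each.
Wyatt's share (£104,000) is divided into 2 shares of £52,000: Henrik and Tavita each take £52,000.

Henrik receives £52,000.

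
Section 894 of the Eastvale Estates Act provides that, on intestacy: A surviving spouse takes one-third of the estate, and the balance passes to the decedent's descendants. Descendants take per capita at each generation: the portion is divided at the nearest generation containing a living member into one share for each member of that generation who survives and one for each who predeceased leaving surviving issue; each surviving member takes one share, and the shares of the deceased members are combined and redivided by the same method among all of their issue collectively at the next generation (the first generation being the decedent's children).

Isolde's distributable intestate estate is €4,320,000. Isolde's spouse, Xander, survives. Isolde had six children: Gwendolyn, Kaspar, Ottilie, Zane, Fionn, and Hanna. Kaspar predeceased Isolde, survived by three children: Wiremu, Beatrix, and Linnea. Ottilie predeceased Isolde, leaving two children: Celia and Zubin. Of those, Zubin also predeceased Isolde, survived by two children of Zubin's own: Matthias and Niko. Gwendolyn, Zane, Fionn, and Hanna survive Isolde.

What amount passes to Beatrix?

Beatrix receives €192,000.

Xander takes one-third of €4,320,000 = €1,440,000. The remaining €2,880,000 passes to the descendants.
The descendants' portion (€2,880,000) is divided at the children's generation into 6 shares of €480,000. Gwendolyn, Zane, Fionn, and Hanna each take €480,000. The 2 shares of the deceased (Kaspar and Ottilie) are combined into a pool of €960,000.
That pool (€960,000) is divided at the grandchildren's generation into 5 shares of €192,000. Wiremu, Beatrix, Linnea, and Celia each take €192,000. The remaining share for the deceased Zubin (€192,000) is carried to the next generation.
That pool (€192,000) is divided at the great-grandchildren's generation equally among Matthias and Niko: €96,000 each.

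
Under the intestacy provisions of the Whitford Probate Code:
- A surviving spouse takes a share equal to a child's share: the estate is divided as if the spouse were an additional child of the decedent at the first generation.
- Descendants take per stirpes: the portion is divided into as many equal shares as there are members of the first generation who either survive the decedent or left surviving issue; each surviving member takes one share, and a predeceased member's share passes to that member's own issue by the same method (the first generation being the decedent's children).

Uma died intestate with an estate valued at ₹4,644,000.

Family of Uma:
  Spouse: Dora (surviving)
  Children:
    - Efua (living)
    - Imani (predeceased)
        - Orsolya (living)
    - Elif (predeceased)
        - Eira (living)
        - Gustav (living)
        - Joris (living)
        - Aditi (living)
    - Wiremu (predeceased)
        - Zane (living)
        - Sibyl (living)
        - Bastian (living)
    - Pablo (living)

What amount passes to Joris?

Joris receives ₹193,500.

The spouse counts as an additional share at the children's level, so there are 6 primary shares of ₹774,000. Dora takes one such share (₹774,000).
The children's combined portion (₹3,870,000) is divided into 5 shares of ₹774,000: Efua and Pablo each take ₹774,000; Imani's ₹774,000 share passes to Imani's issue; Elif's ₹774,000 share passes to Elif's issue; Wiremu's ₹774,000 share passes to Wiremu's issue.
Imani's share (₹774,000) passes entirely to Orsolya.
Elif's share (₹774,000) is divided into 4 shares of ₹193,500: Eira, Gustav, Joris, and Aditi each take ₹193,500.
Wiremu's share (₹774,000) is divided into 3 shares of ₹258,000: Zane, Sibyl, and Bastian each take ₹258,000.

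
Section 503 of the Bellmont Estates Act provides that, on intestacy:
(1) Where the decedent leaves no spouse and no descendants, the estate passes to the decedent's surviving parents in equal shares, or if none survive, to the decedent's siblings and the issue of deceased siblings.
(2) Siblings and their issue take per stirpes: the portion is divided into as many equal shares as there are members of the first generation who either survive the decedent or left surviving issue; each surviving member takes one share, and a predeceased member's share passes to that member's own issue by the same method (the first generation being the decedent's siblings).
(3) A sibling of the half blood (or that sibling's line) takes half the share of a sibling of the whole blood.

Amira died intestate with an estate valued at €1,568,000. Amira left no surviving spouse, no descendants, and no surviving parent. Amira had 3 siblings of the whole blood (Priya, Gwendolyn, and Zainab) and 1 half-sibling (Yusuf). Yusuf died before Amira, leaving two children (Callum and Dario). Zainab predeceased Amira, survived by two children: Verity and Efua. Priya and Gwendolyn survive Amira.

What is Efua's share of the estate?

The entire €1,568,000 passes to the siblings and their issue.
Counting each half-blood sibling's line as half a unit, there are 7/2 units in €1,568,000, so one unit is €448,000. Whole-blood lines (Priya, Gwendolyn, and Zainab) take €448,000 each; half-blood lines (Yusuf) take €224,000 each.
Yusuf's share (€224,000) is divided into 2 shares of €112,000: Callum and Dario each take €112,000.
Zainab's share (€448,000) is divided into 2 shares of €224,000: Verity and Efua each take €224,000.

Efua receives €224,000.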